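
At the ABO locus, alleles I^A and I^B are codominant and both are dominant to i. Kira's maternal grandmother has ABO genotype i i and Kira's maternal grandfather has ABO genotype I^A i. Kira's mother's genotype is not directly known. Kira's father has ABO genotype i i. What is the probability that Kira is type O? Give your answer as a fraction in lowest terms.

3/4

Kira's mother's ABO genotype from i i × I^A i: 1/2 I^A i, 1/2 i i.
Crossing each possibility with the father i i and summing P(type O): 1/2·1/2 + 1/2·1 = 3/4.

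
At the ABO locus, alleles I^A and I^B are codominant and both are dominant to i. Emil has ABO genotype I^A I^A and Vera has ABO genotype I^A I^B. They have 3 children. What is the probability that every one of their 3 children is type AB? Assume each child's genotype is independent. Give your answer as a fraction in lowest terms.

1/8

ABO cross I^A I^A × I^A I^B → 1/2 A, 1/2 AB.
So P(type AB) = 1/2 per child.
All 3 independent: (1/2)^3 = 1/8.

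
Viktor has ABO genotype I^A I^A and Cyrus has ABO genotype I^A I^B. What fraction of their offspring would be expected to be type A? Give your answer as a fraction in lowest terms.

1/2

ABO cross I^A I^A × I^A I^B → offspring phenotypes: 1/2 A, 1/2 AB.
So P(type A) = 1/2.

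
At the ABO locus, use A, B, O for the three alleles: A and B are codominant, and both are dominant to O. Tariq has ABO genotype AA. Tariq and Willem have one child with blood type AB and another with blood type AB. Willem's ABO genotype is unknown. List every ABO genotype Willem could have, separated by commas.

AB, BB, BO

For each candidate genotype of Willem, check whether crossing it with AA can produce every observed child phenotype.
  AA → possible child types {A} ✗
  AB → possible child types {A, AB} ✓
  AO → possible child types {A} ✗
  BB → possible child types {AB} ✓
  BO → possible child types {A, AB} ✓
  OO → possible child types {A} ✗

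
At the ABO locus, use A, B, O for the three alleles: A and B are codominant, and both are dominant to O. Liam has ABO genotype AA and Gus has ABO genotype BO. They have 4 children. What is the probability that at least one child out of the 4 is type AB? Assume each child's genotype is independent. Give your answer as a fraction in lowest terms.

15/16

ABO cross AA × BO → 1/2 A, 1/2 AB.
So P(type AB) = 1/2 per child.
P(none) = (1/2)^4 = 1/16; P(at least one) = 1 − 1/16 = 15/16.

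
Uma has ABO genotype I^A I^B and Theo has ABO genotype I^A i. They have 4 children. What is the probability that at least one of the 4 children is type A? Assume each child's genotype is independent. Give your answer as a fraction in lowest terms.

15/16

ABO cross I^A I^B × I^A i → 1/2 A, 1/4 B, 1/4 AB.
So P(type A) = 1/2 per child.
P(none) = (1/2)^4 = 1/16; P(at least one) = 1 − 1/16 = 15/16.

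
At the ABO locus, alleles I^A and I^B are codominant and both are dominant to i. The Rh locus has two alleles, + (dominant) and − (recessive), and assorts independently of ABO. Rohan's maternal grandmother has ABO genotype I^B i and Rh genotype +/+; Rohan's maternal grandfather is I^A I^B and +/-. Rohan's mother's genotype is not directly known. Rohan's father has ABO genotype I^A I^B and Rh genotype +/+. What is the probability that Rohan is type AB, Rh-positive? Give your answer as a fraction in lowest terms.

Rohan's mother's ABO genotype from I^B i × I^A I^B: 1/4 I^A I^B, 1/4 I^A i, 1/4 I^B I^B, 1/4 I^B i.
Crossing each possibility with the father I^A I^B and summing P(type AB): 1/4·1/2 + 1/4·1/4 + 1/4·1/2 + 1/4·1/4 = 3/8.
Similarly for Rh via the mother's Rh distribution: P(Rh+) = 1.
Independent loci: 3/8 × 1 = 3/8.

3/8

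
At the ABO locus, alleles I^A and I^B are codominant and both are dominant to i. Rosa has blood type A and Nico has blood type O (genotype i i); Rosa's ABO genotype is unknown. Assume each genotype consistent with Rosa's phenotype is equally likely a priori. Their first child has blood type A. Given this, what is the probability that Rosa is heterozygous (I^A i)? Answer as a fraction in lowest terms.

1/3

Possible genotypes: Rosa ∈ {I^A I^A, I^A i}; Nico ∈ {i i}.
Weight each parental genotype pair by prior × P(type-A child):
  I^A I^A × i i: posterior weight 2/3.
  I^A i × i i: posterior weight 1/3.
Sum the posterior weight over pairs where Rosa is I^A i: 1/3.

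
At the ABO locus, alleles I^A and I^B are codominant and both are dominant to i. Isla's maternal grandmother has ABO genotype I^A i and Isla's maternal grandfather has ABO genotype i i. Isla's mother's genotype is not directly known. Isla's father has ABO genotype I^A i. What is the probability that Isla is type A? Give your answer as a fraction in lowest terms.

Isla's mother's ABO genotype from I^A i × i i: 1/2 I^A i, 1/2 i i.
Crossing each possibility with the father I^A i and summing P(type A): 1/2·3/4 + 1/2·1/2 = 5/8.

5/8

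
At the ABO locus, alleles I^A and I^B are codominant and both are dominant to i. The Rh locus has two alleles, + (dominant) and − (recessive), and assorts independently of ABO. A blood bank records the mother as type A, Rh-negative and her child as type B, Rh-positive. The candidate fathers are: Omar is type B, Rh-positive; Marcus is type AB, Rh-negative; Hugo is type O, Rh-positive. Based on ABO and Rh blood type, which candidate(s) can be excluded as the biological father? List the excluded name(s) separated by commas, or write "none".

Marcus, Hugo

A candidate is excluded only if no genotype consistent with his phenotype could produce a type B, Rh-positive child with a type A, Rh-negative mother.
Marcus (type AB, Rh-): no genotype consistent with that phenotype can produce a type-B Rh+ child with a type-A mother.
Hugo (type O, Rh+): no genotype consistent with that phenotype can produce a type-B Rh+ child with a type-A mother.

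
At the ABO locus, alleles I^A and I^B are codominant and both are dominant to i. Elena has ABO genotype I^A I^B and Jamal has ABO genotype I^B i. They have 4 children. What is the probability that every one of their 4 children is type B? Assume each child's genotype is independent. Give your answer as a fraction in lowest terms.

1/16

ABO cross I^A I^B × I^B i → 1/4 A, 1/2 B, 1/4 AB.
So P(type B) = 1/2 per child.
All 4 independent: (1/2)^4 = 1/16.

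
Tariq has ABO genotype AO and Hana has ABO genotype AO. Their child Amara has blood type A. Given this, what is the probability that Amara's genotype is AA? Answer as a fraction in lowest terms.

Cross AO × AO → 1/4 AA, 1/2 AO, 1/4 OO.
Type-A genotypes among offspring: AA (1/4), AO (1/2); total 3/4.
P(AA | type A) = (1/4) / (3/4) = 1/3.

1/3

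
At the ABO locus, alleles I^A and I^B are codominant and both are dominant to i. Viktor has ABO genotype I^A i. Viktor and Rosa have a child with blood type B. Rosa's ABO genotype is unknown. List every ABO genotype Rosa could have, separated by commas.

I^A I^B, I^B I^B, I^B i

For each candidate genotype of Rosa, check whether crossing it with I^A i can produce every observed child phenotype.
  I^A I^A → possible child types {A} ✗
  I^A I^B → possible child types {A, B, AB} ✓
  I^A i → possible child types {O, A} ✗
  I^B I^B → possible child types {B, AB} ✓
  I^B i → possible child types {O, A, B, AB} ✓
  i i → possible child types {O, A} ✗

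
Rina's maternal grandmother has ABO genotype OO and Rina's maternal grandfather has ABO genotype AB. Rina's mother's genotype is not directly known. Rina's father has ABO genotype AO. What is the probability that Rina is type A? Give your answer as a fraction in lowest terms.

Rina's mother's ABO genotype from OO × AB: 1/2 AO, 1/2 BO.
Crossing each possibility with the father AO and summing P(type A): 1/2·3/4 + 1/2·1/4 = 1/2.

1/2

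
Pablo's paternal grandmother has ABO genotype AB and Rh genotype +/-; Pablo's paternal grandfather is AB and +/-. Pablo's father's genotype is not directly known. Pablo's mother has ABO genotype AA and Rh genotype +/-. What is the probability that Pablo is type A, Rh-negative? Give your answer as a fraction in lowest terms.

Pablo's father's ABO genotype from AB × AB: 1/4 AA, 1/2 AB, 1/4 BB.
Crossing each possibility with the mother AA and summing P(type A): 1/4·1 + 1/2·1/2 + 1/4·0 = 1/2.
Similarly for Rh via the father's Rh distribution: P(Rh-) = 1/4.
Independent loci: 1/2 × 1/4 = 1/8.

1/8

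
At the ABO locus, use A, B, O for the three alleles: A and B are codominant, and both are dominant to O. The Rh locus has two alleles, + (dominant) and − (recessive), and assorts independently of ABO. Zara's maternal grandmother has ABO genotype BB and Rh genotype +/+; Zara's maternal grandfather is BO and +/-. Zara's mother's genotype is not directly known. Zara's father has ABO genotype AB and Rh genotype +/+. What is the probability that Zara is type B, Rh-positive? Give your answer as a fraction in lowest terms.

Zara's mother's ABO genotype from BB × BO: 1/2 BB, 1/2 BO.
Crossing each possibility with the father AB and summing P(type B): 1/2·1/2 + 1/2·1/2 = 1/2.
Similarly for Rh via the mother's Rh distribution: P(Rh+) = 1.
Independent loci: 1/2 × 1 = 1/2.

1/2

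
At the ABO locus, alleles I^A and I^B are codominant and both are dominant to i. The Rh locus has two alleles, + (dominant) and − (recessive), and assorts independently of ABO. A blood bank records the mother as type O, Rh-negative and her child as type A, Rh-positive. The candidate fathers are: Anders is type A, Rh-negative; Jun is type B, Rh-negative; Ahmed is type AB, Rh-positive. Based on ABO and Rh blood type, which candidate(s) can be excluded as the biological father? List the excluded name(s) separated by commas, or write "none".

Anders, Jun

A candidate is excluded only if no genotype consistent with his phenotype could produce a type A, Rh-positive child with a type O, Rh-negative mother.
Anders (type A, Rh-): no genotype consistent with that phenotype can produce a type-A Rh+ child with a type-O mother.
Jun (type B, Rh-): no genotype consistent with that phenotype can produce a type-A Rh+ child with a type-O mother.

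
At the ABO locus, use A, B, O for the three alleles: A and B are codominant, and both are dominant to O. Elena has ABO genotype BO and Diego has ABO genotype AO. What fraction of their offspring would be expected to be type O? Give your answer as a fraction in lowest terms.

1/4

ABO cross BO × AO → offspring phenotypes: 1/4 O, 1/4 A, 1/4 B, 1/4 AB.
So P(type O) = 1/4.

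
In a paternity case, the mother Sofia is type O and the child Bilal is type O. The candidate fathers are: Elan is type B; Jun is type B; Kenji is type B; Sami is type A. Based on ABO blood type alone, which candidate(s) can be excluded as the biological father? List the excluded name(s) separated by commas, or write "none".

none

A candidate is excluded only if no genotype consistent with his phenotype could produce a type O child with a type O mother.
Every candidate has at least one consistent genotype combination, so none can be excluded.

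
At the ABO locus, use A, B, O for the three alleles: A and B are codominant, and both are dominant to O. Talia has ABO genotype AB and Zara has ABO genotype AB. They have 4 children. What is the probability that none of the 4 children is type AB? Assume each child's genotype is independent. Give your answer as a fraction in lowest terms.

1/16

ABO cross AB × AB → 1/4 A, 1/4 B, 1/2 AB.
So P(type AB) = 1/2 per child.
P(not type AB) = 1/2 for one child; (1/2)^4 = 1/16.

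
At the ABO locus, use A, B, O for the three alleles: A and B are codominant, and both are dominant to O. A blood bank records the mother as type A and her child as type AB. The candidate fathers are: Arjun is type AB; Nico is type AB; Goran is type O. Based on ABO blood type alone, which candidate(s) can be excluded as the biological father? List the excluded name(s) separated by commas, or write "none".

A candidate is excluded only if no genotype consistent with his phenotype could produce a type AB child with a type A mother.
Goran (type O): no genotype consistent with that phenotype can produce a type-AB child with a type-A mother.

Goran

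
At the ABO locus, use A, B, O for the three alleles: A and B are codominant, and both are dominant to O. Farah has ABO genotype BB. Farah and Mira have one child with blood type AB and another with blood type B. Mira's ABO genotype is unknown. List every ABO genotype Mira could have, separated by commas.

AB, AO

For each candidate genotype of Mira, check whether crossing it with BB can produce every observed child phenotype.
  AA → possible child types {AB} ✗
  AB → possible child types {B, AB} ✓
  AO → possible child types {B, AB} ✓
  BB → possible child types {B} ✗
  BO → possible child types {B} ✗
  OO → possible child types {B} ✗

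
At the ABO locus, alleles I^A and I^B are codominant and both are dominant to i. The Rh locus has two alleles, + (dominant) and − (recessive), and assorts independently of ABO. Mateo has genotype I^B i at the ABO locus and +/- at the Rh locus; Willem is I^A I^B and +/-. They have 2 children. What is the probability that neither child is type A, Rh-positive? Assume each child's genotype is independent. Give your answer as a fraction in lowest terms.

ABO cross I^B i × I^A I^B → 1/4 A, 1/2 B, 1/4 AB.
Rh cross +/- × +/- → 3/4 Rh+, 1/4 Rh-; so P(type A, Rh-positive) = 1/4 × 3/4 = 3/16 per child.
P(not type A, Rh-positive) = 13/16 for one child; (13/16)^2 = 169/256.

169/256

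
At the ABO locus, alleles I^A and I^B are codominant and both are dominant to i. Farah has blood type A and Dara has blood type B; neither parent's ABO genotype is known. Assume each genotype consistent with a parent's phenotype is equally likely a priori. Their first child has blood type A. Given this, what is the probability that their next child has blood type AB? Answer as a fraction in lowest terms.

Possible genotypes: Farah ∈ {I^A I^A, I^A i}; Dara ∈ {I^B I^B, I^B i}.
Weight each parental genotype pair by prior × P(type-A child):
  I^A I^A × I^B i: posterior weight 2/3; P(next child type AB) = 1/2.
  I^A i × I^B i: posterior weight 1/3; P(next child type AB) = 1/4.
Weighted sum = 5/12.

5/12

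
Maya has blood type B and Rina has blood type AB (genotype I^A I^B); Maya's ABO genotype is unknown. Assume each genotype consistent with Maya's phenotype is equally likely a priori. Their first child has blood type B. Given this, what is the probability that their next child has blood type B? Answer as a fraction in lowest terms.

1/2

Possible genotypes: Maya ∈ {I^B I^B, I^B i}; Rina ∈ {I^A I^B}.
Weight each parental genotype pair by prior × P(type-B child):
  I^B I^B × I^A I^B: posterior weight 1/2; P(next child type B) = 1/2.
  I^B i × I^A I^B: posterior weight 1/2; P(next child type B) = 1/2.
Weighted sum = 1/2.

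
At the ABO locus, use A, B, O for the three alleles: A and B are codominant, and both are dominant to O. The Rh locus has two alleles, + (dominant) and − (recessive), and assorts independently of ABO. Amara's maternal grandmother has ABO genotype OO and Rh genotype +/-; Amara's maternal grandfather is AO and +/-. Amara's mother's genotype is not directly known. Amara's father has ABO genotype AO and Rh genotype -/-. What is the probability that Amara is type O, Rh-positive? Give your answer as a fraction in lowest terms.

3/16

Amara's mother's ABO genotype from OO × AO: 1/2 AO, 1/2 OO.
Crossing each possibility with the father AO and summing P(type O): 1/2·1/4 + 1/2·1/2 = 3/8.
Similarly for Rh via the mother's Rh distribution: P(Rh+) = 1/2.
Independent loci: 3/8 × 1/2 = 3/16.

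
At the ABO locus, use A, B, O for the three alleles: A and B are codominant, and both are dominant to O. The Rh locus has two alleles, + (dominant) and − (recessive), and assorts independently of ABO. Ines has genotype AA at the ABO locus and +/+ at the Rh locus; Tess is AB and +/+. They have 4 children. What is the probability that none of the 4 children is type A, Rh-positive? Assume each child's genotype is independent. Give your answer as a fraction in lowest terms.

1/16

ABO cross AA × AB → 1/2 A, 1/2 AB.
Rh cross +/+ × +/+ → 1 Rh+; so P(type A, Rh-positive) = 1/2 × 1 = 1/2 per child.
P(not type A, Rh-positive) = 1/2 for one child; (1/2)^4 = 1/16.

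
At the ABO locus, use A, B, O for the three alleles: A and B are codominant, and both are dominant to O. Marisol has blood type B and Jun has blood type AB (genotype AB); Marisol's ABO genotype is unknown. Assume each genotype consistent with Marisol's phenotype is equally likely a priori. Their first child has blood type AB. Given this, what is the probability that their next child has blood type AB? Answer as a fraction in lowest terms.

Possible genotypes: Marisol ∈ {BB, BO}; Jun ∈ {AB}.
Weight each parental genotype pair by prior × P(type-AB child):
  BB × AB: posterior weight 2/3; P(next child type AB) = 1/2.
  BO × AB: posterior weight 1/3; P(next child type AB) = 1/4.
Weighted sum = 5/12.

5/12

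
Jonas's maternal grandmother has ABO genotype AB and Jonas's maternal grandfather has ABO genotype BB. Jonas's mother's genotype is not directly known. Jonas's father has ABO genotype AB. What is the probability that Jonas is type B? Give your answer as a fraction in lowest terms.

Jonas's mother's ABO genotype from AB × BB: 1/2 AB, 1/2 BB.
Crossing each possibility with the father AB and summing P(type B): 1/2·1/4 + 1/2·1/2 = 3/8.

3/8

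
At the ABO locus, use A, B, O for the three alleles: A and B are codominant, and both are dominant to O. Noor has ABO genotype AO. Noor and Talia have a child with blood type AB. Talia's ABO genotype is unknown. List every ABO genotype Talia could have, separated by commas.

For each candidate genotype of Talia, check whether crossing it with AO can produce every observed child phenotype.
  AA → possible child types {A} ✗
  AB → possible child types {A, B, AB} ✓
  AO → possible child types {O, A} ✗
  BB → possible child types {B, AB} ✓
  BO → possible child types {O, A, B, AB} ✓
  OO → possible child types {O, A} ✗

AB, BB, BO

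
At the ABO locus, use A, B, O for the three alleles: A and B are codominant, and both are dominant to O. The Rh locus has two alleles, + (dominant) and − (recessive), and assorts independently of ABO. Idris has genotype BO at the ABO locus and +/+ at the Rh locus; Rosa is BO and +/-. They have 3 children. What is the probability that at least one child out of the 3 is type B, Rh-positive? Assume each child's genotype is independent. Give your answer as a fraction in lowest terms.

63/64

ABO cross BO × BO → 1/4 O, 3/4 B.
Rh cross +/+ × +/- → 1 Rh+; so P(type B, Rh-positive) = 3/4 × 1 = 3/4 per child.
P(none) = (1/4)^3 = 1/64; P(at least one) = 1 − 1/64 = 63/64.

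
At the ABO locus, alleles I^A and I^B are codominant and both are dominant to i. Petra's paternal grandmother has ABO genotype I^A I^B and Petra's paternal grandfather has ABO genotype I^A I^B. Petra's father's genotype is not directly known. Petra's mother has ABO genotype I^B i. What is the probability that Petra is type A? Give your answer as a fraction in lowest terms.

Petra's father's ABO genotype from I^A I^B × I^A I^B: 1/4 I^A I^A, 1/2 I^A I^B, 1/4 I^B I^B.
Crossing each possibility with the mother I^B i and summing P(type A): 1/4·1/2 + 1/2·1/4 + 1/4·0 = 1/4.

1/4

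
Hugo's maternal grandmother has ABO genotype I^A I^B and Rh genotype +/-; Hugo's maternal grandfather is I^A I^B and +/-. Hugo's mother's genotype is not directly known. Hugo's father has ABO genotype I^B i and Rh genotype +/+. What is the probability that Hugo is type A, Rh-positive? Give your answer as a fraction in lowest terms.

1/4

Hugo's mother's ABO genotype from I^A I^B × I^A I^B: 1/4 I^A I^A, 1/2 I^A I^B, 1/4 I^B I^B.
Crossing each possibility with the father I^B i and summing P(type A): 1/4·1/2 + 1/2·1/4 + 1/4·0 = 1/4.
Similarly for Rh via the mother's Rh distribution: P(Rh+) = 1.
Independent loci: 1/4 × 1 = 1/4.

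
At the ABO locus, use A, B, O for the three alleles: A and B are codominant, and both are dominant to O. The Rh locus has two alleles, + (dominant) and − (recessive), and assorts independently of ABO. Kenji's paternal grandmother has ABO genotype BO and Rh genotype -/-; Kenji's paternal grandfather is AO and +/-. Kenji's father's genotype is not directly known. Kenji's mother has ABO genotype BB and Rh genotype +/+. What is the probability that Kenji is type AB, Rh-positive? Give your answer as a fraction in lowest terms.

1/4

Kenji's father's ABO genotype from BO × AO: 1/4 AB, 1/4 AO, 1/4 BO, 1/4 OO.
Crossing each possibility with the mother BB and summing P(type AB): 1/4·1/2 + 1/4·1/2 + 1/4·0 + 1/4·0 = 1/4.
Similarly for Rh via the father's Rh distribution: P(Rh+) = 1.
Independent loci: 1/4 × 1 = 1/4.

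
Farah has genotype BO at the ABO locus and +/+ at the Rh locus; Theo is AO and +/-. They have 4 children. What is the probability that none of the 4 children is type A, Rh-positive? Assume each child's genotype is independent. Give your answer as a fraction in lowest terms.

81/256

ABO cross BO × AO → 1/4 O, 1/4 A, 1/4 B, 1/4 AB.
Rh cross +/+ × +/- → 1 Rh+; so P(type A, Rh-positive) = 1/4 × 1 = 1/4 per child.
P(not type A, Rh-positive) = 3/4 for one child; (3/4)^4 = 81/256.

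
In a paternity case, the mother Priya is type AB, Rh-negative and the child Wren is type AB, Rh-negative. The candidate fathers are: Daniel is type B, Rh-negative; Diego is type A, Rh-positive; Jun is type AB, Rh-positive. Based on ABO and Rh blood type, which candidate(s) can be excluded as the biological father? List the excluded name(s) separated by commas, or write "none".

A candidate is excluded only if no genotype consistent with his phenotype could produce a type AB, Rh-negative child with a type AB, Rh-negative mother.
Every candidate has at least one consistent genotype combination, so none can be excluded.

none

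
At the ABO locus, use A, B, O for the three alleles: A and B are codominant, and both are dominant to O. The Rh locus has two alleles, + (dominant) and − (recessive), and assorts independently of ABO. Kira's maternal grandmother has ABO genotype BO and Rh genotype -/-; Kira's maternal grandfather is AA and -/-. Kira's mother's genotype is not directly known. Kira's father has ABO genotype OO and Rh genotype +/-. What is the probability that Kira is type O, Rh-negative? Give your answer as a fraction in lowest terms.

Kira's mother's ABO genotype from BO × AA: 1/2 AB, 1/2 AO.
Crossing each possibility with the father OO and summing P(type O): 1/2·0 + 1/2·1/2 = 1/4.
Similarly for Rh via the mother's Rh distribution: P(Rh-) = 1/2.
Independent loci: 1/4 × 1/2 = 1/8.

1/8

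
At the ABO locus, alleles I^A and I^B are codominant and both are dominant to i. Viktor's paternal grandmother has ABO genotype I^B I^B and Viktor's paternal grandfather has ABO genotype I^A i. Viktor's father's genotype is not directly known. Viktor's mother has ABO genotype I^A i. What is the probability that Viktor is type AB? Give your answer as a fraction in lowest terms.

Viktor's father's ABO genotype from I^B I^B × I^A i: 1/2 I^A I^B, 1/2 I^B i.
Crossing each possibility with the mother I^A i and summing P(type AB): 1/2·1/4 + 1/2·1/4 = 1/4.

1/4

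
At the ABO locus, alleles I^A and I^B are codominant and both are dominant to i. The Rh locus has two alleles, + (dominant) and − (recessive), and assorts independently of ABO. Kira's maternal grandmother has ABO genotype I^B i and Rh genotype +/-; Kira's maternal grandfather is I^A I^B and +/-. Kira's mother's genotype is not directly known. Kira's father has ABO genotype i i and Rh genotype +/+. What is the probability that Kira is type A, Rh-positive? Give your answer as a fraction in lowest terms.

1/4

Kira's mother's ABO genotype from I^B i × I^A I^B: 1/4 I^A I^B, 1/4 I^A i, 1/4 I^B I^B, 1/4 I^B i.
Crossing each possibility with the father i i and summing P(type A): 1/4·1/2 + 1/4·1/2 + 1/4·0 + 1/4·0 = 1/4.
Similarly for Rh via the mother's Rh distribution: P(Rh+) = 1.
Independent loci: 1/4 × 1 = 1/4.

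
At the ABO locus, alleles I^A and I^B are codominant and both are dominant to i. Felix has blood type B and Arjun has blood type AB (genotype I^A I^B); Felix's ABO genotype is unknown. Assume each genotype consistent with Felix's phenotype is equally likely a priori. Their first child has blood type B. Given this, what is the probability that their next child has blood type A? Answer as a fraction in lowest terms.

1/8

Possible genotypes: Felix ∈ {I^B I^B, I^B i}; Arjun ∈ {I^A I^B}.
Weight each parental genotype pair by prior × P(type-B child):
  I^B I^B × I^A I^B: posterior weight 1/2; P(next child type A) = 0.
  I^B i × I^A I^B: posterior weight 1/2; P(next child type A) = 1/4.
Weighted sum = 1/8.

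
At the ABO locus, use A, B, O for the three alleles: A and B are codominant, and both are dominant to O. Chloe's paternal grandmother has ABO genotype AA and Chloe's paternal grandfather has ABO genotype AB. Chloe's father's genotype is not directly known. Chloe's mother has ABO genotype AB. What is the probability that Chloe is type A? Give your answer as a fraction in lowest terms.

Chloe's father's ABO genotype from AA × AB: 1/2 AA, 1/2 AB.
Crossing each possibility with the mother AB and summing P(type A): 1/2·1/2 + 1/2·1/4 = 3/8.

3/8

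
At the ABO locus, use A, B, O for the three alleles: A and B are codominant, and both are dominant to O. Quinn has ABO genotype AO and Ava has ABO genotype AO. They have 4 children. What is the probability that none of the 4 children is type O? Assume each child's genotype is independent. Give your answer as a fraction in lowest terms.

ABO cross AO × AO → 1/4 O, 3/4 A.
So P(type O) = 1/4 per child.
P(not type O) = 3/4 for one child; (3/4)^4 = 81/256.

81/256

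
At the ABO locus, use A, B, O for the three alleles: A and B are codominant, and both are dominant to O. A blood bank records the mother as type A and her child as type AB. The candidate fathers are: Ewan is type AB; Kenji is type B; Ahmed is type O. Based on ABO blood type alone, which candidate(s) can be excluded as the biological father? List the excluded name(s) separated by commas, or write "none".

Ahmed

A candidate is excluded only if no genotype consistent with his phenotype could produce a type AB child with a type A mother.
Ahmed (type O): no genotype consistent with that phenotype can produce a type-AB child with a type-A mother.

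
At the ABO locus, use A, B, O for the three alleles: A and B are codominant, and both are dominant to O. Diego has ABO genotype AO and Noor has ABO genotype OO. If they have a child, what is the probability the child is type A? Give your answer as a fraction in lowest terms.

ABO cross AO × OO → offspring phenotypes: 1/2 O, 1/2 A.
So P(type A) = 1/2.

1/2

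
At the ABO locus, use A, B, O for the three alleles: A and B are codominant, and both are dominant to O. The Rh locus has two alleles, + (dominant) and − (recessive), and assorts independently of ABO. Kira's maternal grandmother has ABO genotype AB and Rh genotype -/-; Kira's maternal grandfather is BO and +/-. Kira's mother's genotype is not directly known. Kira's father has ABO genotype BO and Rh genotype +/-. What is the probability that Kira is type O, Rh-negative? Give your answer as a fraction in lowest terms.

Kira's mother's ABO genotype from AB × BO: 1/4 AB, 1/4 AO, 1/4 BB, 1/4 BO.
Crossing each possibility with the father BO and summing P(type O): 1/4·0 + 1/4·1/4 + 1/4·0 + 1/4·1/4 = 1/8.
Similarly for Rh via the mother's Rh distribution: P(Rh-) = 3/8.
Independent loci: 1/8 × 3/8 = 3/64.

3/64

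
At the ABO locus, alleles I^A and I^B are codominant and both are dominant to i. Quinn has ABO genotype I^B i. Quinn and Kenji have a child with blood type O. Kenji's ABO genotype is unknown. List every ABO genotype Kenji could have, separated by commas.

For each candidate genotype of Kenji, check whether crossing it with I^B i can produce every observed child phenotype.
  I^A I^A → possible child types {A, AB} ✗
  I^A I^B → possible child types {A, B, AB} ✗
  I^A i → possible child types {O, A, B, AB} ✓
  I^B I^B → possible child types {B} ✗
  I^B i → possible child types {O, B} ✓
  i i → possible child types {O, B} ✓

I^A i, I^B i, i i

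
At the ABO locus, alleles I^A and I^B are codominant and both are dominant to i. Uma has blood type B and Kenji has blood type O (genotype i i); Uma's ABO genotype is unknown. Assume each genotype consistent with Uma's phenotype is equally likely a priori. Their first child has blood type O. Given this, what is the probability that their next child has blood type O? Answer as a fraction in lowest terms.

1/2

Possible genotypes: Uma ∈ {I^B I^B, I^B i}; Kenji ∈ {i i}.
Weight each parental genotype pair by prior × P(type-O child):
  I^B i × i i: posterior weight 1; P(next child type O) = 1/2.
Weighted sum = 1/2.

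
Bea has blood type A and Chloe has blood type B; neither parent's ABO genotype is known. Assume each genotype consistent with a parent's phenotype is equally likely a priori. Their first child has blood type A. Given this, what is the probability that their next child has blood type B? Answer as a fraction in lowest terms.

Possible genotypes: Bea ∈ {I^A I^A, I^A i}; Chloe ∈ {I^B I^B, I^B i}.
Weight each parental genotype pair by prior × P(type-A child):
  I^A I^A × I^B i: posterior weight 2/3; P(next child type B) = 0.
  I^A i × I^B i: posterior weight 1/3; P(next child type B) = 1/4.
Weighted sum = 1/12.

1/12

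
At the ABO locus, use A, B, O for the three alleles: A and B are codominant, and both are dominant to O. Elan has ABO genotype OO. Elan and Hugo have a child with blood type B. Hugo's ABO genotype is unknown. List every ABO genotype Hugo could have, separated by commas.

AB, BB, BO

For each candidate genotype of Hugo, check whether crossing it with OO can produce every observed child phenotype.
  AA → possible child types {A} ✗
  AB → possible child types {A, B} ✓
  AO → possible child types {O, A} ✗
  BB → possible child types {B} ✓
  BO → possible child types {O, B} ✓
  OO → possible child types {O} ✗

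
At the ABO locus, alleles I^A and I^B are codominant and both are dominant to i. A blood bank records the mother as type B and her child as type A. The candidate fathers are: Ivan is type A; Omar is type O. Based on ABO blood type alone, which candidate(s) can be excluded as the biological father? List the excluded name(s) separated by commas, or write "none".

A candidate is excluded only if no genotype consistent with his phenotype could produce a type A child with a type B mother.
Omar (type O): no genotype consistent with that phenotype can produce a type-A child with a type-B mother.

Omar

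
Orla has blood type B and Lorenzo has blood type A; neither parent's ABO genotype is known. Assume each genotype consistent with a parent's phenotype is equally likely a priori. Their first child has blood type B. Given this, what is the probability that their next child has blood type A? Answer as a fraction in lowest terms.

1/12

Possible genotypes: Orla ∈ {BB, BO}; Lorenzo ∈ {AA, AO}.
Weight each parental genotype pair by prior × P(type-B child):
  BB × AO: posterior weight 2/3; P(next child type A) = 0.
  BO × AO: posterior weight 1/3; P(next child type A) = 1/4.
Weighted sum = 1/12.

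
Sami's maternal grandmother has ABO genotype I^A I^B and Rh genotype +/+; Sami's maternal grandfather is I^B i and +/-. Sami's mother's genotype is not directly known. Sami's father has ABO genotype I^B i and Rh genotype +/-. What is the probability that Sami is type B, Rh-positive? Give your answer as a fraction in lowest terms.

35/64

Sami's mother's ABO genotype from I^A I^B × I^B i: 1/4 I^A I^B, 1/4 I^A i, 1/4 I^B I^B, 1/4 I^B i.
Crossing each possibility with the father I^B i and summing P(type B): 1/4·1/2 + 1/4·1/4 + 1/4·1 + 1/4·3/4 = 5/8.
Similarly for Rh via the mother's Rh distribution: P(Rh+) = 7/8.
Independent loci: 5/8 × 7/8 = 35/64.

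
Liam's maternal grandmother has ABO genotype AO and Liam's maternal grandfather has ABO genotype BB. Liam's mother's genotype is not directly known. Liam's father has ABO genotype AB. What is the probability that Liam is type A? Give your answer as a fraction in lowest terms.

1/4

Liam's mother's ABO genotype from AO × BB: 1/2 AB, 1/2 BO.
Crossing each possibility with the father AB and summing P(type A): 1/2·1/4 + 1/2·1/4 = 1/4.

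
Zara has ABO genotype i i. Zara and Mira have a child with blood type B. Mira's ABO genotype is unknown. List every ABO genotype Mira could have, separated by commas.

I^A I^B, I^B I^B, I^B i

For each candidate genotype of Mira, check whether crossing it with i i can produce every observed child phenotype.
  I^A I^A → possible child types {A} ✗
  I^A I^B → possible child types {A, B} ✓
  I^A i → possible child types {O, A} ✗
  I^B I^B → possible child types {B} ✓
  I^B i → possible child types {O, B} ✓
  i i → possible child types {O} ✗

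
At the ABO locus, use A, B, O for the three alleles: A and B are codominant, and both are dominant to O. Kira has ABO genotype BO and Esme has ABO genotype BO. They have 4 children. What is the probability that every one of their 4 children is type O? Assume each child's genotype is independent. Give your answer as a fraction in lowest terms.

1/256

ABO cross BO × BO → 1/4 O, 3/4 B.
So P(type O) = 1/4 per child.
All 4 independent: (1/4)^4 = 1/256.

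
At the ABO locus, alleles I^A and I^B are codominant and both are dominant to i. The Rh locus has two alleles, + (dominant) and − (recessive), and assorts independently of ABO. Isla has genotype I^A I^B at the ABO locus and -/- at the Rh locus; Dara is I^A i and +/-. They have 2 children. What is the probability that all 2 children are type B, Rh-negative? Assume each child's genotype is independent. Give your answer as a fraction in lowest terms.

ABO cross I^A I^B × I^A i → 1/2 A, 1/4 B, 1/4 AB.
Rh cross -/- × +/- → 1/2 Rh+, 1/2 Rh-; so P(type B, Rh-negative) = 1/4 × 1/2 = 1/8 per child.
All 2 independent: (1/8)^2 = 1/64.

1/64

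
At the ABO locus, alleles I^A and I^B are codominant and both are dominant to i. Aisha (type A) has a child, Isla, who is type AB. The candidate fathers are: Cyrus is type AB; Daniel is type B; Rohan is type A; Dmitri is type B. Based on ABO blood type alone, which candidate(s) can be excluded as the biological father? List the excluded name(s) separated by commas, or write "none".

A candidate is excluded only if no genotype consistent with his phenotype could produce a type AB child with a type A mother.
Rohan (type A): no genotype consistent with that phenotype can produce a type-AB child with a type-A mother.

Rohan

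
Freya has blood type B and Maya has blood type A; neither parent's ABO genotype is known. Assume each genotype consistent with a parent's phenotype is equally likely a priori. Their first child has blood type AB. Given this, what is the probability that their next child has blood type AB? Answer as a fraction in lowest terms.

25/36

Possible genotypes: Freya ∈ {I^B I^B, I^B i}; Maya ∈ {I^A I^A, I^A i}.
Weight each parental genotype pair by prior × P(type-AB child):
  I^B I^B × I^A I^A: posterior weight 4/9; P(next child type AB) = 1.
  I^B I^B × I^A i: posterior weight 2/9; P(next child type AB) = 1/2.
  I^B i × I^A I^A: posterior weight 2/9; P(next child type AB) = 1/2.
  I^B i × I^A i: posterior weight 1/9; P(next child type AB) = 1/4.
Weighted sum = 25/36.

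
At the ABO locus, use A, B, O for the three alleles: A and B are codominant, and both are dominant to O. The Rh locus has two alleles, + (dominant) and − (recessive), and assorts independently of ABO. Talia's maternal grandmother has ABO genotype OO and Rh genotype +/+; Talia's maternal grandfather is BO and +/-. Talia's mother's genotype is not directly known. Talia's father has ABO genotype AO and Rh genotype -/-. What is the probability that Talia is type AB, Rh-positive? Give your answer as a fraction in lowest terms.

Talia's mother's ABO genotype from OO × BO: 1/2 BO, 1/2 OO.
Crossing each possibility with the father AO and summing P(type AB): 1/2·1/4 + 1/2·0 = 1/8.
Similarly for Rh via the mother's Rh distribution: P(Rh+) = 3/4.
Independent loci: 1/8 × 3/4 = 3/32.

3/32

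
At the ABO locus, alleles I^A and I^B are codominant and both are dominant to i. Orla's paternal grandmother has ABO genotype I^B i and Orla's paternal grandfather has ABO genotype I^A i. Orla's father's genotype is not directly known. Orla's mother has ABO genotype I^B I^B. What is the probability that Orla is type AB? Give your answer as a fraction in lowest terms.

1/4

Orla's father's ABO genotype from I^B i × I^A i: 1/4 I^A I^B, 1/4 I^A i, 1/4 I^B i, 1/4 i i.
Crossing each possibility with the mother I^B I^B and summing P(type AB): 1/4·1/2 + 1/4·1/2 + 1/4·0 + 1/4·0 = 1/4.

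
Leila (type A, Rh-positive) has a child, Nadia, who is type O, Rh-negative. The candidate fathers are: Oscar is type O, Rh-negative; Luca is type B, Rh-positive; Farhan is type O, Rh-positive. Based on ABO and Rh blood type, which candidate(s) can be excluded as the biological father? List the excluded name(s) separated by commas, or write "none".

none

A candidate is excluded only if no genotype consistent with his phenotype could produce a type O, Rh-negative child with a type A, Rh-positive mother.
Every candidate has at least one consistent genotype combination, so none can be excluded.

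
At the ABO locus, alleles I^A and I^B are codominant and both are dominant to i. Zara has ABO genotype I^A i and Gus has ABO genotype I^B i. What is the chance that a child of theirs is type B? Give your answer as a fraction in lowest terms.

ABO cross I^A i × I^B i → offspring phenotypes: 1/4 O, 1/4 A, 1/4 B, 1/4 AB.
So P(type B) = 1/4.

1/4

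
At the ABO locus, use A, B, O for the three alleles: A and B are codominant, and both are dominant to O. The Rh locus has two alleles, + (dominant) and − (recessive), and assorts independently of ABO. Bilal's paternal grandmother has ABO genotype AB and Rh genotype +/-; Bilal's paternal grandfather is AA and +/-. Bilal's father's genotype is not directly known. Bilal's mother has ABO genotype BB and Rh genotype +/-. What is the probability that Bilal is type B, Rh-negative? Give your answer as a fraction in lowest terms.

1/16

Bilal's father's ABO genotype from AB × AA: 1/2 AA, 1/2 AB.
Crossing each possibility with the mother BB and summing P(type B): 1/2·0 + 1/2·1/2 = 1/4.
Similarly for Rh via the father's Rh distribution: P(Rh-) = 1/4.
Independent loci: 1/4 × 1/4 = 1/16.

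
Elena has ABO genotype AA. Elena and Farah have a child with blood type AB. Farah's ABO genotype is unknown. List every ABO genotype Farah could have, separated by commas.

AB, BB, BO

For each candidate genotype of Farah, check whether crossing it with AA can produce every observed child phenotype.
  AA → possible child types {A} ✗
  AB → possible child types {A, AB} ✓
  AO → possible child types {A} ✗
  BB → possible child types {AB} ✓
  BO → possible child types {A, AB} ✓
  OO → possible child types {A} ✗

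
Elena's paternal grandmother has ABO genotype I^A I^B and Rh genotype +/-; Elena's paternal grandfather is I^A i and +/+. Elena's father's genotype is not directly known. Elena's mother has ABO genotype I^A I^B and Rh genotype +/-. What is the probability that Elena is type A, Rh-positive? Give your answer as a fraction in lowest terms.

21/64

Elena's father's ABO genotype from I^A I^B × I^A i: 1/4 I^A I^A, 1/4 I^A I^B, 1/4 I^A i, 1/4 I^B i.
Crossing each possibility with the mother I^A I^B and summing P(type A): 1/4·1/2 + 1/4·1/4 + 1/4·1/2 + 1/4·1/4 = 3/8.
Similarly for Rh via the father's Rh distribution: P(Rh+) = 7/8.
Independent loci: 3/8 × 7/8 = 21/64.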